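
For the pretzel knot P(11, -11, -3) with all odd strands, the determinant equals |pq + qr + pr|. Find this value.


Step 1: Compute pq + qr + pr.
pq = 11*(-11) = -121
qr = (-11)*(-3) = 33
pr = 11*(-3) = -33
pq + qr + pr = -121 + 33 + (-33) = -121
Step 2: Take absolute value.
det(P(11,-11,-3)) = |-121| = 121

121


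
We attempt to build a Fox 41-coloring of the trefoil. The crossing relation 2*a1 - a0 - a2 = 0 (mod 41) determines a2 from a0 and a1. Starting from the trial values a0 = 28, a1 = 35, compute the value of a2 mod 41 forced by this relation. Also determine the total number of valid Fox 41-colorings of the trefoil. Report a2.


Step 1: Apply the given crossing relation 2*a1 - a0 - a2 = 0 (mod 41).
  a2 = 2*a1 - a0 mod 41
  a2 = 2*35 - 28 mod 41
  a2 = 70 - 28 mod 41
  a2 = 42 mod 41 = 1
Step 2: The trefoil has determinant 3.
  Number of Fox p-colorings (p prime) is p^2 if p = 3, else p.
  Since 41 does not divide 3, only trivial (constant) colorings exist.
  (So the trial a0 = 28, a1 = 35 with a0 != a1 does NOT extend to a valid coloring of the whole trefoil: the other two crossing relations require 3*(a1 - a0) = 0 (mod 41), which fails.)
  Total colorings = 41
Step 3: a2 = 1, total Fox 41-colorings = 41

1


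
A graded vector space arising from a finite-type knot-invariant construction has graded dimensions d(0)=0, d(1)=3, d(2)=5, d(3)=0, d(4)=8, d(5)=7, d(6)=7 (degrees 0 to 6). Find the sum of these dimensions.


Total dimension = d(0) + d(1) + ... + d(6)
= 0 + 3 + 5 + 0 + 8 + 7 + 7
= 30

30


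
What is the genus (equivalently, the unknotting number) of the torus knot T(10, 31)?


For a torus knot T(p,q), both the unknotting number and genus equal (p-1)(q-1)/2.
= (10-1)(31-1)/2
= 9*30/2
= 270/2 = 135

135


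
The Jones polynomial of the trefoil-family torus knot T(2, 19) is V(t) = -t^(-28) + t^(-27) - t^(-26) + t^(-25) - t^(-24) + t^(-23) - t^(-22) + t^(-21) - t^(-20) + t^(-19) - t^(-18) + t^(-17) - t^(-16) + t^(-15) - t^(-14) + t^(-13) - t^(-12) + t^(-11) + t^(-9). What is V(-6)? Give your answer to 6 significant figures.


Substituting t = -6 into V(t) = -t^(-28) + t^(-27) - t^(-26) + t^(-25) - t^(-24) + t^(-23) - t^(-22) + t^(-21) - t^(-20) + t^(-19) - t^(-18) + t^(-17) - t^(-16) + t^(-15) - t^(-14) + t^(-13) - t^(-12) + t^(-11) + t^(-9):
  (-)t^(-28) = -1.62841e-22
  (+)t^(-27) = -9.77049e-22
  (-)t^(-26) = -5.86229e-21
  (+)t^(-25) = -3.51738e-20
  (-)t^(-24) = -2.11043e-19
  (+)t^(-23) = -1.26626e-18
  (-)t^(-22) = -7.59753e-18
  (+)t^(-21) = -4.55852e-17
  (-)t^(-20) = -2.73511e-16
  (+)t^(-19) = -1.64107e-15
  (-)t^(-18) = -9.8464e-15
  (+)t^(-17) = -5.90784e-14
  (-)t^(-16) = -3.5447e-13
  (+)t^(-15) = -2.12682e-12
  (-)t^(-14) = -1.27609e-11
  (+)t^(-13) = -7.65656e-11
  (-)t^(-12) = -4.59394e-10
  (+)t^(-11) = -2.75636e-09
  (+)t^(-9) = -9.9229e-08
Sum = (-1.62841e-22) + (-9.77049e-22) + (-5.86229e-21) + (-3.51738e-20) + (-2.11043e-19) + (-1.26626e-18) + (-7.59753e-18) + (-4.55852e-17) + (-2.73511e-16) + (-1.64107e-15) + (-9.8464e-15) + (-5.90784e-14) + (-3.5447e-13) + (-2.12682e-12) + (-1.27609e-11) + (-7.65656e-11) + (-4.59394e-10) + (-2.75636e-09) + (-9.9229e-08)
= -1.025366645e-07
Rounded to 6 significant figures: -1.02537e-07

-1.02537e-07


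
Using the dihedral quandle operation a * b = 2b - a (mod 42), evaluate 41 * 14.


41 * 14 = 2*14 - 41 mod 42
= 28 - 41 mod 42
= -13 mod 42 = 29

29


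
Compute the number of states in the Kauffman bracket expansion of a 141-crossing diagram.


Each crossing contributes 2 choices (A-smoothing or B-smoothing).
Total states = 2^141 = 2787593149816327892691964784081045188247552

2787593149816327892691964784081045188247552


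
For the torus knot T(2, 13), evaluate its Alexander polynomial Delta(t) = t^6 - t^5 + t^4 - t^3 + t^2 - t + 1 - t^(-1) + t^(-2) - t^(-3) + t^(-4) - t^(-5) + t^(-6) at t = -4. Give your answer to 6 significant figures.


Substituting t = -4 into Delta(t) = t^6 - t^5 + t^4 - t^3 + t^2 - t + 1 - t^(-1) + t^(-2) - t^(-3) + t^(-4) - t^(-5) + t^(-6):
Term values: (4096) + (1024) + (256) + (64) + (16) + (4) + (1) + (0.25) + (0.0625) + (0.015625) + (0.00390625) + (0.000976562) + (0.000244141)
Sum = 5461.333252
Rounded to 6 significant figures: 5461.33

5461.33


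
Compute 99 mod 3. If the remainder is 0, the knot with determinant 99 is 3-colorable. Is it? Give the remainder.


Step 1: A knot is p-colorable if and only if p divides its determinant.
Step 2: Compute 99 mod 3.
99 = 33 * 3 + 0
Step 3: 99 mod 3 = 0
Step 4: The knot is 3-colorable: yes

0


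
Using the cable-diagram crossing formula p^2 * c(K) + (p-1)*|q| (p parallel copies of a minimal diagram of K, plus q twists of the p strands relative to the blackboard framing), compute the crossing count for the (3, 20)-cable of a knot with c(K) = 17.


Step 1: Each of the c(K) crossings of the companion diagram becomes p*p = p^2 crossings among the p parallel strands, and each of the |q| twists s_1 s_2 ... s_(p-1) adds (p-1) crossings.
  Crossings = p^2 * c(K) + (p-1)*|q|
Step 2: = 3^2 * 17 + (3-1)*20
Step 3: = 9*17 + 2*20
Step 4: = 153 + 40 = 193

193


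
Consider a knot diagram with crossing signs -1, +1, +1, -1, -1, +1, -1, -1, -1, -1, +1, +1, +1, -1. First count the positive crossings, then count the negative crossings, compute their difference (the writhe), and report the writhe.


Step 1: Count positive crossings (+1).
Positive crossings: 6
Step 2: Count negative crossings (-1).
Negative crossings: 8
Step 3: Writhe = (positive) - (negative)
w = 6 - 8 = -2
Step 4: |w| = 2, and w is negative

-2


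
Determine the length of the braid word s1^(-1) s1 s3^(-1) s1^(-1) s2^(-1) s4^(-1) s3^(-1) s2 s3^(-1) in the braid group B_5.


The word length counts the number of generators (including inverses).
Listing each generator: s1^(-1), s1, s3^(-1), s1^(-1), s2^(-1), s4^(-1), s3^(-1), s2, s3^(-1)
There are 9 generators in this braid word.

9


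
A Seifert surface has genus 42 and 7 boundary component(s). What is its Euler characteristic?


chi = 2 - 2g - b
= 2 - 2*42 - 7
= 2 - 84 - 7 = -89

-89


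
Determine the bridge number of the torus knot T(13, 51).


The bridge number of T(p,q) is min(p,q).
min(13, 51) = 13

13


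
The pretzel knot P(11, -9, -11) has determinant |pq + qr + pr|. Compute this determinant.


Step 1: Compute pq + qr + pr.
pq = 11*(-9) = -99
qr = (-9)*(-11) = 99
pr = 11*(-11) = -121
pq + qr + pr = -99 + 99 + (-121) = -121
Step 2: Take absolute value.
det(P(11,-9,-11)) = |-121| = 121

121


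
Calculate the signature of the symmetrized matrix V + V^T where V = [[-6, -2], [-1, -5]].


Step 1: V + V^T = [[-12, -3], [-3, -10]]
Step 2: trace = -22, det = 111
Step 3: Discriminant = (-22)^2 - 4*111 = 40
Step 4: Eigenvalues: -7.83772, -14.1623
Step 5: Signature = (# positive eigenvalues) - (# negative eigenvalues) = -2

-2


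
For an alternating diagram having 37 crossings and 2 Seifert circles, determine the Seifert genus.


For alternating knots, g = (c - s + 1)/2.
= (37 - 2 + 1)/2
= 36/2 = 18

18


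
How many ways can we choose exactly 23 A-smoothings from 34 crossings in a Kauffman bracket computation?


We choose which 23 of 34 crossings get A-smoothings.
C(34, 23) = 34! / (23! * 11!)
= 286097760

286097760


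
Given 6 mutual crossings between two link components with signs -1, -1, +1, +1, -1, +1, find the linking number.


Step 1: Count positive crossings: 3
Step 2: Count negative crossings: 3
Step 3: Sum of signs = 3 - 3 = 0
Step 4: Linking number = sum/2 = 0/2 = 0

0


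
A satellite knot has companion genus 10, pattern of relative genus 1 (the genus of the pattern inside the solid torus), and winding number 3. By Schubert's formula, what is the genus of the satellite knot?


Schubert: g(satellite) = g_rel(pattern) + |winding| * g(companion),
where g_rel(pattern) is the genus of the pattern relative to the solid torus.
= 1 + 3 * 10
= 1 + 30 = 31

31


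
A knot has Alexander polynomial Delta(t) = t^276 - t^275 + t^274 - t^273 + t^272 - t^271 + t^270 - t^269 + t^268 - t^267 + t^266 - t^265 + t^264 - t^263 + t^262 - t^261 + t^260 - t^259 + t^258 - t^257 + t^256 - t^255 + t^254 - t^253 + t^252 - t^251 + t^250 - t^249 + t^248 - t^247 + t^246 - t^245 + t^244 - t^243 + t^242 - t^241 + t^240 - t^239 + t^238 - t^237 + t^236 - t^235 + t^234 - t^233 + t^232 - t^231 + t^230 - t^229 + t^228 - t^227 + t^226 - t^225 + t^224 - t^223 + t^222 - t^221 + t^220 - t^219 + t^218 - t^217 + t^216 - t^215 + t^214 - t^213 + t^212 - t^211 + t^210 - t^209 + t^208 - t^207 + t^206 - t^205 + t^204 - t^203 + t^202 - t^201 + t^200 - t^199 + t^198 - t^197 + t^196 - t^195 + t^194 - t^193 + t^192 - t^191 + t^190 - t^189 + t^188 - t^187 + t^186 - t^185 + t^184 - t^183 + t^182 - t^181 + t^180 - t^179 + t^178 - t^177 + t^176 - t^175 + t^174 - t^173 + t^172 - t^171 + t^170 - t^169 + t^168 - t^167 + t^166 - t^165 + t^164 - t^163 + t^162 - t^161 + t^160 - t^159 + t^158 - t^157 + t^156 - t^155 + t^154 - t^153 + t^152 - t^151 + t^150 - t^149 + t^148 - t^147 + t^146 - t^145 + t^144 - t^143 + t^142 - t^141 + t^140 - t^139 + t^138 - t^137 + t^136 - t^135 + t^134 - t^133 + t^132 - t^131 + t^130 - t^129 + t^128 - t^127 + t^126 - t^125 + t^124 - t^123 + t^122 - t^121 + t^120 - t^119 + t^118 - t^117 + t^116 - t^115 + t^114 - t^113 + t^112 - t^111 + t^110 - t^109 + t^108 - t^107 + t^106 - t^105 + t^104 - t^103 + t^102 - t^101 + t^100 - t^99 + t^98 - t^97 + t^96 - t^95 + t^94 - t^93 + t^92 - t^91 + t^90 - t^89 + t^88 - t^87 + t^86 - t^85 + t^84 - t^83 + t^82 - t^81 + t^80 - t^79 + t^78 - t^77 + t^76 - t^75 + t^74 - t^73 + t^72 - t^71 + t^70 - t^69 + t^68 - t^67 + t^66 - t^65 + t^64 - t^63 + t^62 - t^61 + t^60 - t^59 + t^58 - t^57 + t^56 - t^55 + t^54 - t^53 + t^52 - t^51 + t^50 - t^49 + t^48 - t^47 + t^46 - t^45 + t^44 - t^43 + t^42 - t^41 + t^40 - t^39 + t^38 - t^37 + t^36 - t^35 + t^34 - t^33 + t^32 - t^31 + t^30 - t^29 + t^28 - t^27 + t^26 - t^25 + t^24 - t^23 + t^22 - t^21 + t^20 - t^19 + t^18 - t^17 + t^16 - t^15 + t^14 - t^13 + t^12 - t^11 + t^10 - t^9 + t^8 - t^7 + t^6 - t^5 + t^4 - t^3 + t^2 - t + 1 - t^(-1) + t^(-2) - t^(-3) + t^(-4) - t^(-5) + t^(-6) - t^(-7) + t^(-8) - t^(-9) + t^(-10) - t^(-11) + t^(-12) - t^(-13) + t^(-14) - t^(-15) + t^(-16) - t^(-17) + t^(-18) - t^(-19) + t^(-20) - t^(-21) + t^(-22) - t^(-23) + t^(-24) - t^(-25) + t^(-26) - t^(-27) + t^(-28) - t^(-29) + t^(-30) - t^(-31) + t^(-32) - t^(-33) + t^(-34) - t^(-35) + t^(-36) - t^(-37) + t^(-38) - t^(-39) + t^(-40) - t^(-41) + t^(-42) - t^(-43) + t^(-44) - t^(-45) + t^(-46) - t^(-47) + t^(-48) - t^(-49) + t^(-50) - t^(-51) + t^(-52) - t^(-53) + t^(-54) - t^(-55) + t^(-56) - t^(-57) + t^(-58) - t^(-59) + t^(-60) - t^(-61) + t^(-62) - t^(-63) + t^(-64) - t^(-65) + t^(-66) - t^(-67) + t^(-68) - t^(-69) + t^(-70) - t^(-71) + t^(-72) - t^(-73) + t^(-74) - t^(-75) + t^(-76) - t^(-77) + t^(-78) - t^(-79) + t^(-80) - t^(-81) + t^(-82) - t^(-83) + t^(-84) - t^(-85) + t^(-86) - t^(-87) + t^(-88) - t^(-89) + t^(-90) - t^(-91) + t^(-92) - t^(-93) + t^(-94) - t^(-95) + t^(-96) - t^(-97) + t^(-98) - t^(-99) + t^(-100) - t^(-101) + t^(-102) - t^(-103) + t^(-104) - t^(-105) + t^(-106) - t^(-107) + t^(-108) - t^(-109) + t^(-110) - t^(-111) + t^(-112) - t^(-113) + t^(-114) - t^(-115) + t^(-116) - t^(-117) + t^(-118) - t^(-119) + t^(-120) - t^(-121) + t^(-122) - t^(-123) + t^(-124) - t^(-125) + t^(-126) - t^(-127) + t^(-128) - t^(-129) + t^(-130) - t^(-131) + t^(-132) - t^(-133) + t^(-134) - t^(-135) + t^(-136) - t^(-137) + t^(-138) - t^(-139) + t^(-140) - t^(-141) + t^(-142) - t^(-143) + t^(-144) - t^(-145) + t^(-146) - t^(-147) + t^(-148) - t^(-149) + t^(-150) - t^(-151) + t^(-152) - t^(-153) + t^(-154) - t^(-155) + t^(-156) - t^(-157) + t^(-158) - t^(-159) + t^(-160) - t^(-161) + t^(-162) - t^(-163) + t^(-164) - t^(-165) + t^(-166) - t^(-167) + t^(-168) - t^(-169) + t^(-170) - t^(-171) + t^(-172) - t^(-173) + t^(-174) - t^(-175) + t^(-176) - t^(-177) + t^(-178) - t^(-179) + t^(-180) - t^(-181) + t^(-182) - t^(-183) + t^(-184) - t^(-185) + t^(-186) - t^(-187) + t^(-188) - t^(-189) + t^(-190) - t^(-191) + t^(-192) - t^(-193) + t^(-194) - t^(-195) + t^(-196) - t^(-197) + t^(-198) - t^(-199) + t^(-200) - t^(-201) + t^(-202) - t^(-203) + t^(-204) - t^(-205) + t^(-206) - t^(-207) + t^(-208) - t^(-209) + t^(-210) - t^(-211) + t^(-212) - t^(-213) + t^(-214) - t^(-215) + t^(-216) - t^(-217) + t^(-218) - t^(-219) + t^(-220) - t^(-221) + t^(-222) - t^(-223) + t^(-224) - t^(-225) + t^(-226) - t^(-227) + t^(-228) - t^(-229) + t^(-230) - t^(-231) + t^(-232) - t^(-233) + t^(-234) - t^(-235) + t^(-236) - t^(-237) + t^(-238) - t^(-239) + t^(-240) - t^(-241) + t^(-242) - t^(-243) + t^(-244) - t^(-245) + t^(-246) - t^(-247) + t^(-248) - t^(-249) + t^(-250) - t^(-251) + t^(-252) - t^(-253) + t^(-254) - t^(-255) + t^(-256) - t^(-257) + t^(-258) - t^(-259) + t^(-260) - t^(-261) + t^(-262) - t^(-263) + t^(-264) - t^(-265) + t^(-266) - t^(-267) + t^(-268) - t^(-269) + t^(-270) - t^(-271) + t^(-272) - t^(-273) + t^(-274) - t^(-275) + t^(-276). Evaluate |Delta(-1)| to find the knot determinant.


Step 1: The polynomial has 553 terms with alternating signs, exponents from 276 down to -276.
Step 2: Substitute t = -1. The i-th term has coefficient (-1)^i and exponent (m-i),
  so its value is (-1)^i * (-1)^(m-i) = (-1)^m = 1 for every i.
Step 3: All 553 terms equal 1, so Delta(-1) = 553 * (1) = 553
Step 4: |Delta(-1)| = 553

553


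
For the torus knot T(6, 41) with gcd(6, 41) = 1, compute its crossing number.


For a torus knot T(p, q) with gcd(p,q)=1,
the crossing number is min(p*(q-1), q*(p-1)).
p*(q-1) = 6*40 = 240
q*(p-1) = 41*5 = 205
min(240, 205) = 205

205


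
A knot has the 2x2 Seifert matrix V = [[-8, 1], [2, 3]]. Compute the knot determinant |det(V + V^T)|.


Step 1: Form V + V^T where V = [[-8, 1], [2, 3]]
  V^T = [[-8, 2], [1, 3]]
  V + V^T = [[-16, 3], [3, 6]]
Step 2: det(V + V^T) = (-16)*6 - 3*3
  = -96 - 9 = -105
Step 3: Knot determinant = |det(V + V^T)| = |-105| = 105

105


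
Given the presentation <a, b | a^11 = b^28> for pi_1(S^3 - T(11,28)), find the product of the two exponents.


The relation is a^11 = b^28.
Product of exponents = 11 * 28
= 308

308


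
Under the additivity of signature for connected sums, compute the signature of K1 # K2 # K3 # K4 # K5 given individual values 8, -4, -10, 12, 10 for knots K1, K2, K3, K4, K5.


The signature is additive under connected sum.
signature(K1 # K2 # K3 # K4 # K5) = (8) + (-4) + (-10) + (12) + (10)
= 16

16


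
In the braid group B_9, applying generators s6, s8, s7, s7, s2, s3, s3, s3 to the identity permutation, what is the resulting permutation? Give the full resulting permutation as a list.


Starting with identity [1, 2, 3, 4, 5, 6, 7, 8, 9].
Apply generators in sequence:
  After s6: [1, 2, 3, 4, 5, 7, 6, 8, 9]
  After s8: [1, 2, 3, 4, 5, 7, 6, 9, 8]
  After s7: [1, 2, 3, 4, 5, 7, 9, 6, 8]
  After s7: [1, 2, 3, 4, 5, 7, 6, 9, 8]
  After s2: [1, 3, 2, 4, 5, 7, 6, 9, 8]
  After s3: [1, 3, 4, 2, 5, 7, 6, 9, 8]
  After s3: [1, 3, 2, 4, 5, 7, 6, 9, 8]
  After s3: [1, 3, 4, 2, 5, 7, 6, 9, 8]
Final permutation: [1, 3, 4, 2, 5, 7, 6, 9, 8]

[1, 3, 4, 2, 5, 7, 6, 9, 8]


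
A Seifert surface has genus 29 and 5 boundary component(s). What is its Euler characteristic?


chi = 2 - 2g - b
= 2 - 2*29 - 5
= 2 - 58 - 5 = -61

-61


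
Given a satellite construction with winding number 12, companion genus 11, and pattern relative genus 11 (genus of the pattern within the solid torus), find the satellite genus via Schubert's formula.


Schubert: g(satellite) = g_rel(pattern) + |winding| * g(companion),
where g_rel(pattern) is the genus of the pattern relative to the solid torus.
= 11 + 12 * 11
= 11 + 132 = 143

143


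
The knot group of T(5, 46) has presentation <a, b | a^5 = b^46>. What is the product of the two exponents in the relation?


The relation is a^5 = b^46.
Product of exponents = 5 * 46
= 230

230


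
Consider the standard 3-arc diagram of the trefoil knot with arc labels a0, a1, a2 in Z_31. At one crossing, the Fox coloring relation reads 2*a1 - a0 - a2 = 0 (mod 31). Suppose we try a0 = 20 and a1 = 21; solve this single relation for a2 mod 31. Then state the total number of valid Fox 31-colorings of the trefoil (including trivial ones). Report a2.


Step 1: Apply the given crossing relation 2*a1 - a0 - a2 = 0 (mod 31).
  a2 = 2*a1 - a0 mod 31
  a2 = 2*21 - 20 mod 31
  a2 = 42 - 20 mod 31
  a2 = 22 mod 31 = 22
Step 2: The trefoil has determinant 3.
  Number of Fox p-colorings (p prime) is p^2 if p = 3, else p.
  Since 31 does not divide 3, only trivial (constant) colorings exist.
  (So the trial a0 = 20, a1 = 21 with a0 != a1 does NOT extend to a valid coloring of the whole trefoil: the other two crossing relations require 3*(a1 - a0) = 0 (mod 31), which fails.)
  Total colorings = 31
Step 3: a2 = 22, total Fox 31-colorings = 31

22


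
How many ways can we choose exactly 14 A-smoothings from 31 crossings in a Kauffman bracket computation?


We choose which 14 of 31 crossings get A-smoothings.
C(31, 14) = 31! / (14! * 17!)
= 265182525

265182525


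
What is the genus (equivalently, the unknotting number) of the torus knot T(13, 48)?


For a torus knot T(p,q), both the unknotting number and genus equal (p-1)(q-1)/2.
= (13-1)(48-1)/2
= 12*47/2
= 564/2 = 282

282


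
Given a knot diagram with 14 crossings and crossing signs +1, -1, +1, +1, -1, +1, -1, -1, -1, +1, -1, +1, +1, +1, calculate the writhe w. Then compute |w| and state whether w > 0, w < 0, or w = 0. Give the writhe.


Step 1: Count positive crossings (+1).
Positive crossings: 8
Step 2: Count negative crossings (-1).
Negative crossings: 6
Step 3: Writhe = (positive) - (negative)
w = 8 - 6 = 2
Step 4: |w| = 2, and w is positive

2


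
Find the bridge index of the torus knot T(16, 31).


The bridge number of T(p,q) is min(p,q).
min(16, 31) = 16

16


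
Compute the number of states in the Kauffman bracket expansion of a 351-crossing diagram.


Each crossing contributes 2 choices (A-smoothing or B-smoothing).
Total states = 2^351 = 4586997231980143023221641790604173881593129978336562247475177678773845752176969616140037106220251373109248

4586997231980143023221641790604173881593129978336562247475177678773845752176969616140037106220251373109248


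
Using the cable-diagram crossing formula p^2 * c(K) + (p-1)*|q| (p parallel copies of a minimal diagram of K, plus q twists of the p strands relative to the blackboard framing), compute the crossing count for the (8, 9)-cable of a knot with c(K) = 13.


Step 1: Each of the c(K) crossings of the companion diagram becomes p*p = p^2 crossings among the p parallel strands, and each of the |q| twists s_1 s_2 ... s_(p-1) adds (p-1) crossings.
  Crossings = p^2 * c(K) + (p-1)*|q|
Step 2: = 8^2 * 13 + (8-1)*9
Step 3: = 64*13 + 7*9
Step 4: = 832 + 63 = 895

895


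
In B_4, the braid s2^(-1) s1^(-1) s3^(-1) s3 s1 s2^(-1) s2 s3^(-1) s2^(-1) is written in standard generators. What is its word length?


The word length counts the number of generators (including inverses).
Listing each generator: s2^(-1), s1^(-1), s3^(-1), s3, s1, s2^(-1), s2, s3^(-1), s2^(-1)
There are 9 generators in this braid word.

9


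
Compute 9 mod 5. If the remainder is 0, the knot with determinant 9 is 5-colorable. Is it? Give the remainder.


Step 1: A knot is p-colorable if and only if p divides its determinant.
Step 2: Compute 9 mod 5.
9 = 1 * 5 + 4
Step 3: 9 mod 5 = 4
Step 4: The knot is 5-colorable: no

4


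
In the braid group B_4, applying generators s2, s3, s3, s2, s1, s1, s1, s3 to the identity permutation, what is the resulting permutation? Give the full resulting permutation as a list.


Starting with identity [1, 2, 3, 4].
Apply generators in sequence:
  After s2: [1, 3, 2, 4]
  After s3: [1, 3, 4, 2]
  After s3: [1, 3, 2, 4]
  After s2: [1, 2, 3, 4]
  After s1: [2, 1, 3, 4]
  After s1: [1, 2, 3, 4]
  After s1: [2, 1, 3, 4]
  After s3: [2, 1, 4, 3]
Final permutation: [2, 1, 4, 3]

[2, 1, 4, 3]


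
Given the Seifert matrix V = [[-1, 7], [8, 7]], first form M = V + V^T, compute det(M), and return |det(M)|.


Step 1: Form V + V^T where V = [[-1, 7], [8, 7]]
  V^T = [[-1, 8], [7, 7]]
  V + V^T = [[-2, 15], [15, 14]]
Step 2: det(V + V^T) = (-2)*14 - 15*15
  = -28 - 225 = -253
Step 3: Knot determinant = |det(V + V^T)| = |-253| = 253

253


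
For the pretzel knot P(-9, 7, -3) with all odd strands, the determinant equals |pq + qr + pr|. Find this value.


Step 1: Compute pq + qr + pr.
pq = (-9)*7 = -63
qr = 7*(-3) = -21
pr = (-9)*(-3) = 27
pq + qr + pr = -63 + (-21) + 27 = -57
Step 2: Take absolute value.
det(P(-9,7,-3)) = |-57| = 57

57


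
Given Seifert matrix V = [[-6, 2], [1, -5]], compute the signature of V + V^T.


Step 1: V + V^T = [[-12, 3], [3, -10]]
Step 2: trace = -22, det = 111
Step 3: Discriminant = (-22)^2 - 4*111 = 40
Step 4: Eigenvalues: -7.83772, -14.1623
Step 5: Signature = (# positive eigenvalues) - (# negative eigenvalues) = -2

-2


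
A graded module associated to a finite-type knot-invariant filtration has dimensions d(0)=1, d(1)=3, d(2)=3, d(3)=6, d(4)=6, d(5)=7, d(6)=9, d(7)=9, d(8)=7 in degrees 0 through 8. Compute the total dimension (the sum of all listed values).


Total dimension = d(0) + d(1) + ... + d(8)
= 1 + 3 + 3 + 6 + 6 + 7 + 9 + 9 + 7
= 51

51


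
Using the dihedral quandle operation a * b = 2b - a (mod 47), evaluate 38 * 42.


38 * 42 = 2*42 - 38 mod 47
= 84 - 38 mod 47
= 46 mod 47 = 46

46


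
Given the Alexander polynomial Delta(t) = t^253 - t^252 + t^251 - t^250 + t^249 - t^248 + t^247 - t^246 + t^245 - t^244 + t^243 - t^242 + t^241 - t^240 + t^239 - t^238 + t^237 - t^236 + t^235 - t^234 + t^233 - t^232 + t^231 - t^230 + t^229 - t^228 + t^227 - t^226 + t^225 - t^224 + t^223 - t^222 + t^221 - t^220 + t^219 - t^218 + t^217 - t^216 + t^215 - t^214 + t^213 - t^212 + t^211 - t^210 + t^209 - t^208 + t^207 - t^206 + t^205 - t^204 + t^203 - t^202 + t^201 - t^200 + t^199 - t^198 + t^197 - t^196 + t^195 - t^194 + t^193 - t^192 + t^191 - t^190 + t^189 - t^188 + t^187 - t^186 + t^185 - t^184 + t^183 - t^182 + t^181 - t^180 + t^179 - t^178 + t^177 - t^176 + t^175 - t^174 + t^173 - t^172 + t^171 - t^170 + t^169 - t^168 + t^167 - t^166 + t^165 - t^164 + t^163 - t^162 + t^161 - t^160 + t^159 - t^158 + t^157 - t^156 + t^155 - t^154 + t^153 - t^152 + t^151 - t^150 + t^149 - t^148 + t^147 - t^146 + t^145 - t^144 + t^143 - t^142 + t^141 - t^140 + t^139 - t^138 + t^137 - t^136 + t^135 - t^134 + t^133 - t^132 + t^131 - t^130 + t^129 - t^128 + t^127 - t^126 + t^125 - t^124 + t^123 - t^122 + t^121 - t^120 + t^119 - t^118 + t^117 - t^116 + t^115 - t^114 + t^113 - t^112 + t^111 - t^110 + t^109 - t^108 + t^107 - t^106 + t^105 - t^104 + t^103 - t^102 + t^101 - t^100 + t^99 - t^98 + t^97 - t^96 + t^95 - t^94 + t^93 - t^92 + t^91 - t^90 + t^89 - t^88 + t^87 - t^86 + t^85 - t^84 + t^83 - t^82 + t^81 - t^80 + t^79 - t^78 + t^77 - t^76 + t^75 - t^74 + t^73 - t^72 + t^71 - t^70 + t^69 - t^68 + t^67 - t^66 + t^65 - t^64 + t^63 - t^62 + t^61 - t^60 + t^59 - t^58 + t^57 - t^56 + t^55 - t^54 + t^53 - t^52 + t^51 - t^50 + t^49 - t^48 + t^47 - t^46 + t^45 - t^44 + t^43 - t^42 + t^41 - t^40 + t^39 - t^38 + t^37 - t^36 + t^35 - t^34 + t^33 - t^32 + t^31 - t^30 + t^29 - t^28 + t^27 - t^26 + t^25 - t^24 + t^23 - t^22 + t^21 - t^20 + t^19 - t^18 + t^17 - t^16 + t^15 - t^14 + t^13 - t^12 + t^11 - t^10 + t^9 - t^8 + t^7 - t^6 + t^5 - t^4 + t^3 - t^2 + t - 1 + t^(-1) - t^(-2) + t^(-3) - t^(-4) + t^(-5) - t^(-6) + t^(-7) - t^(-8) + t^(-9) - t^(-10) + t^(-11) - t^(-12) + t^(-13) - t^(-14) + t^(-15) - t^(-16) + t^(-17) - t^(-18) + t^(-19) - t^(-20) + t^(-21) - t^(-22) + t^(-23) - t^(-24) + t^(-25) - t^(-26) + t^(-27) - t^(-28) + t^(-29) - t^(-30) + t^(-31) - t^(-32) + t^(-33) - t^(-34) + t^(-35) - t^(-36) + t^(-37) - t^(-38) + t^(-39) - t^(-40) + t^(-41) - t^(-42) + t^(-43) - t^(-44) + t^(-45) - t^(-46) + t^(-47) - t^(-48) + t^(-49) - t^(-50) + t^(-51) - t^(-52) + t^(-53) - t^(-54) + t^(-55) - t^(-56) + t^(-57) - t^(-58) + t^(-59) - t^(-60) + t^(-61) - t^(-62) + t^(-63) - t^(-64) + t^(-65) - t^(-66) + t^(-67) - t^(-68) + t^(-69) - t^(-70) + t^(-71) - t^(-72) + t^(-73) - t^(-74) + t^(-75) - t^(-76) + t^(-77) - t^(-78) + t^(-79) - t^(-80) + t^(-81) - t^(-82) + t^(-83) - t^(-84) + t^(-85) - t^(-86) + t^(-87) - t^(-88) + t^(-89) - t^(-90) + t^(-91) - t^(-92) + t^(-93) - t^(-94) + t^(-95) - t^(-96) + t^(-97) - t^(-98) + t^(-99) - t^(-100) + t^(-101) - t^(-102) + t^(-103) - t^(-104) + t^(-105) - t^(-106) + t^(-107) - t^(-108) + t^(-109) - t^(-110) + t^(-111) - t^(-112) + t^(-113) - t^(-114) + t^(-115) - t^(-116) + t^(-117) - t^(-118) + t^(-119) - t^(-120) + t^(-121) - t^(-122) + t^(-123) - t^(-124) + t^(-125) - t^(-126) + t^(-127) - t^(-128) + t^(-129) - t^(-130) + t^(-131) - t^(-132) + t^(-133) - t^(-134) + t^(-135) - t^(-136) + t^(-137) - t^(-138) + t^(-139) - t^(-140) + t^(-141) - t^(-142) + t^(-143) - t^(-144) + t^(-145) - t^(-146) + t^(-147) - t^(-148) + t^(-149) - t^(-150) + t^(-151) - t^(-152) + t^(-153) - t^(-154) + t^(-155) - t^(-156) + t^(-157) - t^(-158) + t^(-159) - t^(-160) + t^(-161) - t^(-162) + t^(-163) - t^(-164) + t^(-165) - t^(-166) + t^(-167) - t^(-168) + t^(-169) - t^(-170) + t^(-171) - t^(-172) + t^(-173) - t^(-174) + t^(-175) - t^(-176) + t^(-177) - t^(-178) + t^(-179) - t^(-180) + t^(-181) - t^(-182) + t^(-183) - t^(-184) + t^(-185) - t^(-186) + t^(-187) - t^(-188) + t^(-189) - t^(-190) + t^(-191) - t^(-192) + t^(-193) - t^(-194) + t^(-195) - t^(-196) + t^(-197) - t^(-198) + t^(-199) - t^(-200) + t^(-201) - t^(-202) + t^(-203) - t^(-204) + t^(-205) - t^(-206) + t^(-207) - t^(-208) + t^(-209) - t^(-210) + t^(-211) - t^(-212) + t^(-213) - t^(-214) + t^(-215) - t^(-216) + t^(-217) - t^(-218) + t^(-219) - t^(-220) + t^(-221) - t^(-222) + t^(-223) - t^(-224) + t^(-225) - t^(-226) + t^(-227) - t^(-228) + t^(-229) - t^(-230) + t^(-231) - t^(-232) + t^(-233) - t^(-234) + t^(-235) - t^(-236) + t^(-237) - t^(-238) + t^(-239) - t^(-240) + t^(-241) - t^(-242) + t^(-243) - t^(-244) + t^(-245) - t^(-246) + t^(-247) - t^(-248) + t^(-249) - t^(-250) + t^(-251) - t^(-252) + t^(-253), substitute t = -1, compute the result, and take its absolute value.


Step 1: The polynomial has 507 terms with alternating signs, exponents from 253 down to -253.
Step 2: Substitute t = -1. The i-th term has coefficient (-1)^i and exponent (m-i),
  so its value is (-1)^i * (-1)^(m-i) = (-1)^m = -1 for every i.
Step 3: All 507 terms equal -1, so Delta(-1) = 507 * (-1) = -507
Step 4: |Delta(-1)| = 507

507


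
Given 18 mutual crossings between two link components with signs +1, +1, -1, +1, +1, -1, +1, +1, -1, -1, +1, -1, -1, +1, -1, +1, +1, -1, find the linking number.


Step 1: Count positive crossings: 10
Step 2: Count negative crossings: 8
Step 3: Sum of signs = 10 - 8 = 2
Step 4: Linking number = sum/2 = 2/2 = 1

1


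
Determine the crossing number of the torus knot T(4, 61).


For a torus knot T(p, q) with gcd(p,q)=1,
the crossing number is min(p*(q-1), q*(p-1)).
p*(q-1) = 4*60 = 240
q*(p-1) = 61*3 = 183
min(240, 183) = 183

183


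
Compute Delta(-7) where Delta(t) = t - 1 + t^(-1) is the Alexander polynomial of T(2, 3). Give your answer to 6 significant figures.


Substituting t = -7 into Delta(t) = t - 1 + t^(-1):
Term values: (-7) + (-1) + (-0.142857)
Sum = -8.142857143
Rounded to 6 significant figures: -8.14286

-8.14286


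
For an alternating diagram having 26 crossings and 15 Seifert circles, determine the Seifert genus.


For alternating knots, g = (c - s + 1)/2.
= (26 - 15 + 1)/2
= 12/2 = 6

6


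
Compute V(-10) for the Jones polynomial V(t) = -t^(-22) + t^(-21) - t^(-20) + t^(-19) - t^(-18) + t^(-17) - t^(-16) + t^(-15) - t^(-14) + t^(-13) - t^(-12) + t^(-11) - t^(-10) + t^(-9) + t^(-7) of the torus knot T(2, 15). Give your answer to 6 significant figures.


Substituting t = -10 into V(t) = -t^(-22) + t^(-21) - t^(-20) + t^(-19) - t^(-18) + t^(-17) - t^(-16) + t^(-15) - t^(-14) + t^(-13) - t^(-12) + t^(-11) - t^(-10) + t^(-9) + t^(-7):
  (-)t^(-22) = -1e-22
  (+)t^(-21) = -1e-21
  (-)t^(-20) = -1e-20
  (+)t^(-19) = -1e-19
  (-)t^(-18) = -1e-18
  (+)t^(-17) = -1e-17
  (-)t^(-16) = -1e-16
  (+)t^(-15) = -1e-15
  (-)t^(-14) = -1e-14
  (+)t^(-13) = -1e-13
  (-)t^(-12) = -1e-12
  (+)t^(-11) = -1e-11
  (-)t^(-10) = -1e-10
  (+)t^(-9) = -1e-09
  (+)t^(-7) = -1e-07
Sum = (-1e-22) + (-1e-21) + (-1e-20) + (-1e-19) + (-1e-18) + (-1e-17) + (-1e-16) + (-1e-15) + (-1e-14) + (-1e-13) + (-1e-12) + (-1e-11) + (-1e-10) + (-1e-09) + (-1e-07)
= -1.011111111e-07
Rounded to 6 significant figures: -1.01111e-07

-1.01111e-07


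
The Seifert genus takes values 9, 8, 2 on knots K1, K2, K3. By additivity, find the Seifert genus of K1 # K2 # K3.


The Seifert genus is additive under connected sum.
Seifert genus(K1 # K2 # K3) = (9) + (8) + (2)
= 19

19


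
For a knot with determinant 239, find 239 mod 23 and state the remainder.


Step 1: A knot is p-colorable if and only if p divides its determinant.
Step 2: Compute 239 mod 23.
239 = 10 * 23 + 9
Step 3: 239 mod 23 = 9
Step 4: The knot is 23-colorable: no

9


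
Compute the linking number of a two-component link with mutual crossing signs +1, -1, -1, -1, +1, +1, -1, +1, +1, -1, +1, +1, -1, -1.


Step 1: Count positive crossings: 7
Step 2: Count negative crossings: 7
Step 3: Sum of signs = 7 - 7 = 0
Step 4: Linking number = sum/2 = 0/2 = 0

0


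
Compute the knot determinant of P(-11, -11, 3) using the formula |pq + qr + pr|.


Step 1: Compute pq + qr + pr.
pq = (-11)*(-11) = 121
qr = (-11)*3 = -33
pr = (-11)*3 = -33
pq + qr + pr = 121 + (-33) + (-33) = 55
Step 2: Take absolute value.
det(P(-11,-11,3)) = |55| = 55

55


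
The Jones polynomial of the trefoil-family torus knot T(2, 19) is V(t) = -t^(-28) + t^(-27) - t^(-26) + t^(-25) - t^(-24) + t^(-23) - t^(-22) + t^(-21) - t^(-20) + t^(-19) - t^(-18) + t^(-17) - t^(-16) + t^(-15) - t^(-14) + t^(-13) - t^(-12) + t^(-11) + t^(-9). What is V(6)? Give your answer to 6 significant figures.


Substituting t = 6 into V(t) = -t^(-28) + t^(-27) - t^(-26) + t^(-25) - t^(-24) + t^(-23) - t^(-22) + t^(-21) - t^(-20) + t^(-19) - t^(-18) + t^(-17) - t^(-16) + t^(-15) - t^(-14) + t^(-13) - t^(-12) + t^(-11) + t^(-9):
  (-)t^(-28) = -1.62841e-22
  (+)t^(-27) = 9.77049e-22
  (-)t^(-26) = -5.86229e-21
  (+)t^(-25) = 3.51738e-20
  (-)t^(-24) = -2.11043e-19
  (+)t^(-23) = 1.26626e-18
  (-)t^(-22) = -7.59753e-18
  (+)t^(-21) = 4.55852e-17
  (-)t^(-20) = -2.73511e-16
  (+)t^(-19) = 1.64107e-15
  (-)t^(-18) = -9.8464e-15
  (+)t^(-17) = 5.90784e-14
  (-)t^(-16) = -3.5447e-13
  (+)t^(-15) = 2.12682e-12
  (-)t^(-14) = -1.27609e-11
  (+)t^(-13) = 7.65656e-11
  (-)t^(-12) = -4.59394e-10
  (+)t^(-11) = 2.75636e-09
  (+)t^(-9) = 9.9229e-08
Sum = (-1.62841e-22) + (9.77049e-22) + (-5.86229e-21) + (3.51738e-20) + (-2.11043e-19) + (1.26626e-18) + (-7.59753e-18) + (4.55852e-17) + (-2.73511e-16) + (1.64107e-15) + (-9.8464e-15) + (5.90784e-14) + (-3.5447e-13) + (2.12682e-12) + (-1.27609e-11) + (7.65656e-11) + (-4.59394e-10) + (2.75636e-09) + (9.9229e-08)
= 1.015916261e-07
Rounded to 6 significant figures: 1.01592e-07

1.01592e-07


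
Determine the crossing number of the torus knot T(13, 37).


For a torus knot T(p, q) with gcd(p,q)=1,
the crossing number is min(p*(q-1), q*(p-1)).
p*(q-1) = 13*36 = 468
q*(p-1) = 37*12 = 444
min(468, 444) = 444

444


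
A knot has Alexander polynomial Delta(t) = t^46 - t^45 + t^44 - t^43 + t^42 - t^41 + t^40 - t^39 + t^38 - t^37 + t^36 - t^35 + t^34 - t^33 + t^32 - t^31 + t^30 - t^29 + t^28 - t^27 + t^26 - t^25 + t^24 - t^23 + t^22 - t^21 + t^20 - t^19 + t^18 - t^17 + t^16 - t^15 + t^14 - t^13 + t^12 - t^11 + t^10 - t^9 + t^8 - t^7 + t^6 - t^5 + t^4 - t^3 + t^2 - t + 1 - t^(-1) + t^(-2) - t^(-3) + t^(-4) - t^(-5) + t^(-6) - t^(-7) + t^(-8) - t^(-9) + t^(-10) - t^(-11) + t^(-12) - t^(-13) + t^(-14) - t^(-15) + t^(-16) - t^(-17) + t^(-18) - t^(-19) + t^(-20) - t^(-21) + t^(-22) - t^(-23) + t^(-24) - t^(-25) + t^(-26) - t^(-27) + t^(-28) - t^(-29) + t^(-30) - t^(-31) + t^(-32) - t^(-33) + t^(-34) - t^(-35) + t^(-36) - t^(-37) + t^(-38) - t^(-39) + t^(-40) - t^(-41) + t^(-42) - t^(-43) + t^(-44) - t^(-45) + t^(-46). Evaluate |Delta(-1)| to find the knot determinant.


Step 1: The polynomial has 93 terms with alternating signs, exponents from 46 down to -46.
Step 2: Substitute t = -1. The i-th term has coefficient (-1)^i and exponent (m-i),
  so its value is (-1)^i * (-1)^(m-i) = (-1)^m = 1 for every i.
Step 3: All 93 terms equal 1, so Delta(-1) = 93 * (1) = 93
Step 4: |Delta(-1)| = 93

93


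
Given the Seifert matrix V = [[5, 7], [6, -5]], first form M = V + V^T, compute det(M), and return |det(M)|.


Step 1: Form V + V^T where V = [[5, 7], [6, -5]]
  V^T = [[5, 6], [7, -5]]
  V + V^T = [[10, 13], [13, -10]]
Step 2: det(V + V^T) = 10*(-10) - 13*13
  = -100 - 169 = -269
Step 3: Knot determinant = |det(V + V^T)| = |-269| = 269

269


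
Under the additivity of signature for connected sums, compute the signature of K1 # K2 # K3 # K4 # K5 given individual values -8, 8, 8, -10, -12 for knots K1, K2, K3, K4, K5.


The signature is additive under connected sum.
signature(K1 # K2 # K3 # K4 # K5) = (-8) + (8) + (8) + (-10) + (-12)
= -14

-14


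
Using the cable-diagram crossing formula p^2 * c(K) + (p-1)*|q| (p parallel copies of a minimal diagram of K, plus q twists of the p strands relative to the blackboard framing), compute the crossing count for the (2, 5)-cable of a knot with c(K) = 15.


Step 1: Each of the c(K) crossings of the companion diagram becomes p*p = p^2 crossings among the p parallel strands, and each of the |q| twists s_1 s_2 ... s_(p-1) adds (p-1) crossings.
  Crossings = p^2 * c(K) + (p-1)*|q|
Step 2: = 2^2 * 15 + (2-1)*5
Step 3: = 4*15 + 1*5
Step 4: = 60 + 5 = 65

65


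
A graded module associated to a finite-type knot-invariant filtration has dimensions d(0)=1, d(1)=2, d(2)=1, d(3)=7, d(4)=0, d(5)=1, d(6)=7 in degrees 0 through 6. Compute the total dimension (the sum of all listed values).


Total dimension = d(0) + d(1) + ... + d(6)
= 1 + 2 + 1 + 7 + 0 + 1 + 7
= 19

19


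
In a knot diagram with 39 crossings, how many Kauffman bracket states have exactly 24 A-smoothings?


We choose which 24 of 39 crossings get A-smoothings.
C(39, 24) = 39! / (24! * 15!)
= 25140840660

25140840660


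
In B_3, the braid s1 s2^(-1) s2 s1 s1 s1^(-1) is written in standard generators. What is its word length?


The word length counts the number of generators (including inverses).
Listing each generator: s1, s2^(-1), s2, s1, s1, s1^(-1)
There are 6 generators in this braid word.

6


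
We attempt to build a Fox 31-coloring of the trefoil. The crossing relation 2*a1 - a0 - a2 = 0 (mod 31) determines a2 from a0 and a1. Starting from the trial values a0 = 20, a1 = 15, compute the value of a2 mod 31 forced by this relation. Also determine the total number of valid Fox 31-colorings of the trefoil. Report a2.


Step 1: Apply the given crossing relation 2*a1 - a0 - a2 = 0 (mod 31).
  a2 = 2*a1 - a0 mod 31
  a2 = 2*15 - 20 mod 31
  a2 = 30 - 20 mod 31
  a2 = 10 mod 31 = 10
Step 2: The trefoil has determinant 3.
  Number of Fox p-colorings (p prime) is p^2 if p = 3, else p.
  Since 31 does not divide 3, only trivial (constant) colorings exist.
  (So the trial a0 = 20, a1 = 15 with a0 != a1 does NOT extend to a valid coloring of the whole trefoil: the other two crossing relations require 3*(a1 - a0) = 0 (mod 31), which fails.)
  Total colorings = 31
Step 3: a2 = 10, total Fox 31-colorings = 31

10


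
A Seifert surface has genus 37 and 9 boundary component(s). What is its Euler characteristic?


chi = 2 - 2g - b
= 2 - 2*37 - 9
= 2 - 74 - 9 = -81

-81


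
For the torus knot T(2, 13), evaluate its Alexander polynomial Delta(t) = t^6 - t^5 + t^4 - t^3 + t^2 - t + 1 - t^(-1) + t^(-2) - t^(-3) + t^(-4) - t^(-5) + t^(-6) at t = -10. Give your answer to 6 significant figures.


Substituting t = -10 into Delta(t) = t^6 - t^5 + t^4 - t^3 + t^2 - t + 1 - t^(-1) + t^(-2) - t^(-3) + t^(-4) - t^(-5) + t^(-6):
Term values: (1000000) + (100000) + (10000) + (1000) + (100) + (10) + (1) + (0.1) + (0.01) + (0.001) + (0.0001) + (1e-05) + (1e-06)
Sum = 1111111.111
Rounded to 6 significant figures: 1.11111e+06

1.11111e+06


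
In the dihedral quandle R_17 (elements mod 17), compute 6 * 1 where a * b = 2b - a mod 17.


6 * 1 = 2*1 - 6 mod 17
= 2 - 6 mod 17
= -4 mod 17 = 13

13


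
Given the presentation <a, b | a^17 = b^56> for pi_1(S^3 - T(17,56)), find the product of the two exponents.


The relation is a^17 = b^56.
Product of exponents = 17 * 56
= 952

952


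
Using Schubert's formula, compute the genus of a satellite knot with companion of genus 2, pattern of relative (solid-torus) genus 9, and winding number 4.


Schubert: g(satellite) = g_rel(pattern) + |winding| * g(companion),
where g_rel(pattern) is the genus of the pattern relative to the solid torus.
= 9 + 4 * 2
= 9 + 8 = 17

17


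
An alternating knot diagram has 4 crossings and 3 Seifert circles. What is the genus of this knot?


For alternating knots, g = (c - s + 1)/2.
= (4 - 3 + 1)/2
= 2/2 = 1

1


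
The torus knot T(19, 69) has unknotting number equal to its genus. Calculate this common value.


For a torus knot T(p,q), both the unknotting number and genus equal (p-1)(q-1)/2.
= (19-1)(69-1)/2
= 18*68/2
= 1224/2 = 612

612


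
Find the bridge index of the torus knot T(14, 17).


The bridge number of T(p,q) is min(p,q).
min(14, 17) = 14

14


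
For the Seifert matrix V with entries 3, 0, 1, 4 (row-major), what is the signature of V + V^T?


Step 1: V + V^T = [[6, 1], [1, 8]]
Step 2: trace = 14, det = 47
Step 3: Discriminant = 14^2 - 4*47 = 8
Step 4: Eigenvalues: 8.41421, 5.58579
Step 5: Signature = (# positive eigenvalues) - (# negative eigenvalues) = 2

2


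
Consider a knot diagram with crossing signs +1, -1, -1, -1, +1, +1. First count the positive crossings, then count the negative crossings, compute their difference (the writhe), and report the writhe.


Step 1: Count positive crossings (+1).
Positive crossings: 3
Step 2: Count negative crossings (-1).
Negative crossings: 3
Step 3: Writhe = (positive) - (negative)
w = 3 - 3 = 0
Step 4: |w| = 0, and w is zero

0


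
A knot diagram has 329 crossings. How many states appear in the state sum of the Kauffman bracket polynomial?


Each crossing contributes 2 choices (A-smoothing or B-smoothing).
Total states = 2^329 = 1093625362391505962186251113558810682676584715446606218212885303204976499599687961611756588511526912

1093625362391505962186251113558810682676584715446606218212885303204976499599687961611756588511526912


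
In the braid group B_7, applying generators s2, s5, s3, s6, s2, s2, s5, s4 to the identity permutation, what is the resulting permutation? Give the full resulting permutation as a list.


Starting with identity [1, 2, 3, 4, 5, 6, 7].
Apply generators in sequence:
  After s2: [1, 3, 2, 4, 5, 6, 7]
  After s5: [1, 3, 2, 4, 6, 5, 7]
  After s3: [1, 3, 4, 2, 6, 5, 7]
  After s6: [1, 3, 4, 2, 6, 7, 5]
  After s2: [1, 4, 3, 2, 6, 7, 5]
  After s2: [1, 3, 4, 2, 6, 7, 5]
  After s5: [1, 3, 4, 2, 7, 6, 5]
  After s4: [1, 3, 4, 7, 2, 6, 5]
Final permutation: [1, 3, 4, 7, 2, 6, 5]

[1, 3, 4, 7, 2, 6, 5]


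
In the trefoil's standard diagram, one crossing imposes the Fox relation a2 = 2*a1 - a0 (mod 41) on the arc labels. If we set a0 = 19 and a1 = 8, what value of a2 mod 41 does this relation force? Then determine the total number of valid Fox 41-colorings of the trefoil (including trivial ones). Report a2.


Step 1: Apply the given crossing relation 2*a1 - a0 - a2 = 0 (mod 41).
  a2 = 2*a1 - a0 mod 41
  a2 = 2*8 - 19 mod 41
  a2 = 16 - 19 mod 41
  a2 = -3 mod 41 = 38
Step 2: The trefoil has determinant 3.
  Number of Fox p-colorings (p prime) is p^2 if p = 3, else p.
  Since 41 does not divide 3, only trivial (constant) colorings exist.
  (So the trial a0 = 19, a1 = 8 with a0 != a1 does NOT extend to a valid coloring of the whole trefoil: the other two crossing relations require 3*(a1 - a0) = 0 (mod 41), which fails.)
  Total colorings = 41
Step 3: a2 = 38, total Fox 41-colorings = 41

38


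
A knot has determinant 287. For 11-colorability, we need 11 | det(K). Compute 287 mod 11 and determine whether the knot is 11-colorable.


Step 1: A knot is p-colorable if and only if p divides its determinant.
Step 2: Compute 287 mod 11.
287 = 26 * 11 + 1
Step 3: 287 mod 11 = 1
Step 4: The knot is 11-colorable: no

1
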